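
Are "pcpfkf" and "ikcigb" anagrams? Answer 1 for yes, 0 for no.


Strings: "pcpfkf", "ikcigb"
Sorted first:  cffkpp
Sorted second: bcgiik
Differ at position 0: 'c' vs 'b' => not anagrams

0


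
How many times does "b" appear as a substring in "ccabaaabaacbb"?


Searching for "b" in "ccabaaabaacbb"
Scanning each position:
  Position 0: "c" => no
  Position 1: "c" => no
  Position 2: "a" => no
  Position 3: "b" => MATCH
  Position 4: "a" => no
  Position 5: "a" => no
  Position 6: "a" => no
  Position 7: "b" => MATCH
  Position 8: "a" => no
  Position 9: "a" => no
  Position 10: "c" => no
  Position 11: "b" => MATCH
  Position 12: "b" => MATCH
Total occurrences: 4

4


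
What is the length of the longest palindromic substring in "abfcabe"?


Input: "abfcabe"
Checking substrings for palindromes:
  No multi-char palindromic substrings found
Longest palindromic substring: "a" with length 1

1


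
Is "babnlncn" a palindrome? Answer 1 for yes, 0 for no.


Input: babnlncn
Reversed: ncnlnbab
  Compare pos 0 ('b') with pos 7 ('n'): MISMATCH
  Compare pos 1 ('a') with pos 6 ('c'): MISMATCH
  Compare pos 2 ('b') with pos 5 ('n'): MISMATCH
  Compare pos 3 ('n') with pos 4 ('l'): MISMATCH
Result: not a palindrome

0


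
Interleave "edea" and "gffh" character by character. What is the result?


Interleaving "edea" and "gffh":
  Position 0: 'e' from first, 'g' from second => "eg"
  Position 1: 'd' from first, 'f' from second => "df"
  Position 2: 'e' from first, 'f' from second => "ef"
  Position 3: 'a' from first, 'h' from second => "ah"
Result: egdfefah

egdfefah


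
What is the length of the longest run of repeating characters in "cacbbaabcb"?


Input: "cacbbaabcb"
Scanning for longest run:
  Position 1 ('a'): new char, reset run to 1
  Position 2 ('c'): new char, reset run to 1
  Position 3 ('b'): new char, reset run to 1
  Position 4 ('b'): continues run of 'b', length=2
  Position 5 ('a'): new char, reset run to 1
  Position 6 ('a'): continues run of 'a', length=2
  Position 7 ('b'): new char, reset run to 1
  Position 8 ('c'): new char, reset run to 1
  Position 9 ('b'): new char, reset run to 1
Longest run: 'b' with length 2

2


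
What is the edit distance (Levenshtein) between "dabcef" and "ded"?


Computing edit distance: "dabcef" -> "ded"
DP table:
           d    e    d
      0    1    2    3
  d   1    0    1    2
  a   2    1    1    2
  b   3    2    2    2
  c   4    3    3    3
  e   5    4    3    4
  f   6    5    4    4
Edit distance = dp[6][3] = 4

4


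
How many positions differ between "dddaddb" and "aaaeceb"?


Comparing "dddaddb" and "aaaeceb" position by position:
  Position 0: 'd' vs 'a' => DIFFER
  Position 1: 'd' vs 'a' => DIFFER
  Position 2: 'd' vs 'a' => DIFFER
  Position 3: 'a' vs 'e' => DIFFER
  Position 4: 'd' vs 'c' => DIFFER
  Position 5: 'd' vs 'e' => DIFFER
  Position 6: 'b' vs 'b' => same
Positions that differ: 6

6


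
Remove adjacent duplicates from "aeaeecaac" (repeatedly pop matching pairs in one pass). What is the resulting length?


Input: aeaeecaac
Stack-based adjacent duplicate removal:
  Read 'a': push. Stack: a
  Read 'e': push. Stack: ae
  Read 'a': push. Stack: aea
  Read 'e': push. Stack: aeae
  Read 'e': matches stack top 'e' => pop. Stack: aea
  Read 'c': push. Stack: aeac
  Read 'a': push. Stack: aeaca
  Read 'a': matches stack top 'a' => pop. Stack: aeac
  Read 'c': matches stack top 'c' => pop. Stack: aea
Final stack: "aea" (length 3)

3


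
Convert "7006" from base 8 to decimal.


Input: "7006" in base 8
Positional expansion:
  Digit '7' (value 7) x 8^3 = 3584
  Digit '0' (value 0) x 8^2 = 0
  Digit '0' (value 0) x 8^1 = 0
  Digit '6' (value 6) x 8^0 = 6
Sum = 3590

3590


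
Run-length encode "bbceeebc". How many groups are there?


Input: bbceeebc
Scanning for consecutive runs:
  Group 1: 'b' x 2 (positions 0-1)
  Group 2: 'c' x 1 (positions 2-2)
  Group 3: 'e' x 3 (positions 3-5)
  Group 4: 'b' x 1 (positions 6-6)
  Group 5: 'c' x 1 (positions 7-7)
Total groups: 5

5


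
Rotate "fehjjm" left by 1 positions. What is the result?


Input: "fehjjm", rotate left by 1
First 1 characters: "f"
Remaining characters: "ehjjm"
Concatenate remaining + first: "ehjjm" + "f" = "ehjjmf"

ehjjmf


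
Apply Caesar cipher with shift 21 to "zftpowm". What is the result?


Caesar cipher: shift "zftpowm" by 21
  'z' (pos 25) + 21 = pos 20 = 'u'
  'f' (pos 5) + 21 = pos 0 = 'a'
  't' (pos 19) + 21 = pos 14 = 'o'
  'p' (pos 15) + 21 = pos 10 = 'k'
  'o' (pos 14) + 21 = pos 9 = 'j'
  'w' (pos 22) + 21 = pos 17 = 'r'
  'm' (pos 12) + 21 = pos 7 = 'h'
Result: uaokjrh

uaokjrh


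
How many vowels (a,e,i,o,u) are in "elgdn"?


Input: elgdn
Checking each character:
  'e' at position 0: vowel (running total: 1)
  'l' at position 1: consonant
  'g' at position 2: consonant
  'd' at position 3: consonant
  'n' at position 4: consonant
Total vowels: 1

1


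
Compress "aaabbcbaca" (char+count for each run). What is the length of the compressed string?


Input: aaabbcbaca
Runs:
  'a' x 3 => "a3"
  'b' x 2 => "b2"
  'c' x 1 => "c1"
  'b' x 1 => "b1"
  'a' x 1 => "a1"
  'c' x 1 => "c1"
  'a' x 1 => "a1"
Compressed: "a3b2c1b1a1c1a1"
Compressed length: 14

14


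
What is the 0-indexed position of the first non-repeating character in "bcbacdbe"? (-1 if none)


Input: bcbacdbe
Character frequencies:
  'a': 1
  'b': 3
  'c': 2
  'd': 1
  'e': 1
Scanning left to right for freq == 1:
  Position 0 ('b'): freq=3, skip
  Position 1 ('c'): freq=2, skip
  Position 2 ('b'): freq=3, skip
  Position 3 ('a'): unique! => answer = 3

3


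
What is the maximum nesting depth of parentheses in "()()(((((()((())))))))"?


Input: "()()(((((()((())))))))"
Tracking depth:
  Position 0 '(': depth becomes 1
  Position 1 ')': depth becomes 0
  Position 2 '(': depth becomes 1
  Position 3 ')': depth becomes 0
  Position 4 '(': depth becomes 1
  Position 5 '(': depth becomes 2
  Position 6 '(': depth becomes 3
  Position 7 '(': depth becomes 4
  Position 8 '(': depth becomes 5
  Position 9 '(': depth becomes 6
  Position 10 ')': depth becomes 5
  Position 11 '(': depth becomes 6
  Position 12 '(': depth becomes 7
  Position 13 '(': depth becomes 8
  Position 14 ')': depth becomes 7
  Position 15 ')': depth becomes 6
  Position 16 ')': depth becomes 5
  Position 17 ')': depth becomes 4
  Position 18 ')': depth becomes 3
  Position 19 ')': depth becomes 2
  Position 20 ')': depth becomes 1
  Position 21 ')': depth becomes 0
Maximum depth reached: 8

8


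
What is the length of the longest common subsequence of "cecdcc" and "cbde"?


LCS of "cecdcc" and "cbde"
DP table:
           c    b    d    e
      0    0    0    0    0
  c   0    1    1    1    1
  e   0    1    1    1    2
  c   0    1    1    1    2
  d   0    1    1    2    2
  c   0    1    1    2    2
  c   0    1    1    2    2
LCS length = dp[6][4] = 2

2


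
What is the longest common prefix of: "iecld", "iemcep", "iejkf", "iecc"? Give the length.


Words: iecld, iemcep, iejkf, iecc
  Position 0: all 'i' => match
  Position 1: all 'e' => match
  Position 2: ('c', 'm', 'j', 'c') => mismatch, stop
LCP = "ie" (length 2)

2


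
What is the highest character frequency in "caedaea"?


Input: caedaea
Character counts:
  'a': 3
  'c': 1
  'd': 1
  'e': 2
Maximum frequency: 3

3


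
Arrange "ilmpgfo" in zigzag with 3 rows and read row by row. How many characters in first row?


Zigzag "ilmpgfo" into 3 rows:
Placing characters:
  'i' => row 0
  'l' => row 1
  'm' => row 2
  'p' => row 1
  'g' => row 0
  'f' => row 1
  'o' => row 2
Rows:
  Row 0: "ig"
  Row 1: "lpf"
  Row 2: "mo"
First row length: 2

2


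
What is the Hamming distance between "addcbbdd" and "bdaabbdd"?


Comparing "addcbbdd" and "bdaabbdd" position by position:
  Position 0: 'a' vs 'b' => differ
  Position 1: 'd' vs 'd' => same
  Position 2: 'd' vs 'a' => differ
  Position 3: 'c' vs 'a' => differ
  Position 4: 'b' vs 'b' => same
  Position 5: 'b' vs 'b' => same
  Position 6: 'd' vs 'd' => same
  Position 7: 'd' vs 'd' => same
Total differences (Hamming distance): 3

3


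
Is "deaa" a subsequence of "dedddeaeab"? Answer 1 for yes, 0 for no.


Check if "deaa" is a subsequence of "dedddeaeab"
Greedy scan:
  Position 0 ('d'): matches sub[0] = 'd'
  Position 1 ('e'): matches sub[1] = 'e'
  Position 2 ('d'): no match needed
  Position 3 ('d'): no match needed
  Position 4 ('d'): no match needed
  Position 5 ('e'): no match needed
  Position 6 ('a'): matches sub[2] = 'a'
  Position 7 ('e'): no match needed
  Position 8 ('a'): matches sub[3] = 'a'
  Position 9 ('b'): no match needed
All 4 characters matched => is a subsequence

1


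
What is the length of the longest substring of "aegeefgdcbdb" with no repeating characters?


Input: "aegeefgdcbdb"
Sliding window (track last position of each char):
  Position 0 ('a'): window [0,0] length 1 -- new best
  Position 1 ('e'): window [0,1] length 2 -- new best
  Position 2 ('g'): window [0,2] length 3 -- new best
  Position 3 ('e'): repeat (last at 1), move window start to 2
  Position 3 ('e'): window [2,3] length 2
  Position 4 ('e'): repeat (last at 3), move window start to 4
  Position 4 ('e'): window [4,4] length 1
  Position 5 ('f'): window [4,5] length 2
  Position 6 ('g'): window [4,6] length 3
  Position 7 ('d'): window [4,7] length 4 -- new best
  Position 8 ('c'): window [4,8] length 5 -- new best
  Position 9 ('b'): window [4,9] length 6 -- new best
  Position 10 ('d'): repeat (last at 7), move window start to 8
  Position 10 ('d'): window [8,10] length 3
  Position 11 ('b'): repeat (last at 9), move window start to 10
  Position 11 ('b'): window [10,11] length 2
Longest substring with no repeats: "efgdcb" with length 6

6


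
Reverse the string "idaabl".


Input: idaabl
Reading characters right to left:
  Position 5: 'l'
  Position 4: 'b'
  Position 3: 'a'
  Position 2: 'a'
  Position 1: 'd'
  Position 0: 'i'
Reversed: lbaadi

lbaadi


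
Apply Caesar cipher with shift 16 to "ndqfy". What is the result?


Caesar cipher: shift "ndqfy" by 16
  'n' (pos 13) + 16 = pos 3 = 'd'
  'd' (pos 3) + 16 = pos 19 = 't'
  'q' (pos 16) + 16 = pos 6 = 'g'
  'f' (pos 5) + 16 = pos 21 = 'v'
  'y' (pos 24) + 16 = pos 14 = 'o'
Result: dtgvo

dtgvo


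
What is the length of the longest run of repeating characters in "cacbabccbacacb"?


Input: "cacbabccbacacb"
Scanning for longest run:
  Position 1 ('a'): new char, reset run to 1
  Position 2 ('c'): new char, reset run to 1
  Position 3 ('b'): new char, reset run to 1
  Position 4 ('a'): new char, reset run to 1
  Position 5 ('b'): new char, reset run to 1
  Position 6 ('c'): new char, reset run to 1
  Position 7 ('c'): continues run of 'c', length=2
  Position 8 ('b'): new char, reset run to 1
  Position 9 ('a'): new char, reset run to 1
  Position 10 ('c'): new char, reset run to 1
  Position 11 ('a'): new char, reset run to 1
  Position 12 ('c'): new char, reset run to 1
  Position 13 ('b'): new char, reset run to 1
Longest run: 'c' with length 2

2


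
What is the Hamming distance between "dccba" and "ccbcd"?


Comparing "dccba" and "ccbcd" position by position:
  Position 0: 'd' vs 'c' => differ
  Position 1: 'c' vs 'c' => same
  Position 2: 'c' vs 'b' => differ
  Position 3: 'b' vs 'c' => differ
  Position 4: 'a' vs 'd' => differ
Total differences (Hamming distance): 4

4


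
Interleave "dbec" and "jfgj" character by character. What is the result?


Interleaving "dbec" and "jfgj":
  Position 0: 'd' from first, 'j' from second => "dj"
  Position 1: 'b' from first, 'f' from second => "bf"
  Position 2: 'e' from first, 'g' from second => "eg"
  Position 3: 'c' from first, 'j' from second => "cj"
Result: djbfegcj

djbfegcj


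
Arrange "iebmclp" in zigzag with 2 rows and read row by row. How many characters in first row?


Zigzag "iebmclp" into 2 rows:
Placing characters:
  'i' => row 0
  'e' => row 1
  'b' => row 0
  'm' => row 1
  'c' => row 0
  'l' => row 1
  'p' => row 0
Rows:
  Row 0: "ibcp"
  Row 1: "eml"
First row length: 4

4


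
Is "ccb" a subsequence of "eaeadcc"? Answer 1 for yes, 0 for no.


Check if "ccb" is a subsequence of "eaeadcc"
Greedy scan:
  Position 0 ('e'): no match needed
  Position 1 ('a'): no match needed
  Position 2 ('e'): no match needed
  Position 3 ('a'): no match needed
  Position 4 ('d'): no match needed
  Position 5 ('c'): matches sub[0] = 'c'
  Position 6 ('c'): matches sub[1] = 'c'
Only matched 2/3 characters => not a subsequence

0


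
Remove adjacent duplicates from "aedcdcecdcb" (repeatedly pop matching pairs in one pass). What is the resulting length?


Input: aedcdcecdcb
Stack-based adjacent duplicate removal:
  Read 'a': push. Stack: a
  Read 'e': push. Stack: ae
  Read 'd': push. Stack: aed
  Read 'c': push. Stack: aedc
  Read 'd': push. Stack: aedcd
  Read 'c': push. Stack: aedcdc
  Read 'e': push. Stack: aedcdce
  Read 'c': push. Stack: aedcdcec
  Read 'd': push. Stack: aedcdcecd
  Read 'c': push. Stack: aedcdcecdc
  Read 'b': push. Stack: aedcdcecdcb
Final stack: "aedcdcecdcb" (length 11)

11


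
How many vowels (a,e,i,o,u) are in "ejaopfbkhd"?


Input: ejaopfbkhd
Checking each character:
  'e' at position 0: vowel (running total: 1)
  'j' at position 1: consonant
  'a' at position 2: vowel (running total: 2)
  'o' at position 3: vowel (running total: 3)
  'p' at position 4: consonant
  'f' at position 5: consonant
  'b' at position 6: consonant
  'k' at position 7: consonant
  'h' at position 8: consonant
  'd' at position 9: consonant
Total vowels: 3

3


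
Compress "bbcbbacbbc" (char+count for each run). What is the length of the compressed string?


Input: bbcbbacbbc
Runs:
  'b' x 2 => "b2"
  'c' x 1 => "c1"
  'b' x 2 => "b2"
  'a' x 1 => "a1"
  'c' x 1 => "c1"
  'b' x 2 => "b2"
  'c' x 1 => "c1"
Compressed: "b2c1b2a1c1b2c1"
Compressed length: 14

14


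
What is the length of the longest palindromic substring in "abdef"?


Input: "abdef"
Checking substrings for palindromes:
  No multi-char palindromic substrings found
Longest palindromic substring: "a" with length 1

1


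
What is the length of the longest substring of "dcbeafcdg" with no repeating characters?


Input: "dcbeafcdg"
Sliding window (track last position of each char):
  Position 0 ('d'): window [0,0] length 1 -- new best
  Position 1 ('c'): window [0,1] length 2 -- new best
  Position 2 ('b'): window [0,2] length 3 -- new best
  Position 3 ('e'): window [0,3] length 4 -- new best
  Position 4 ('a'): window [0,4] length 5 -- new best
  Position 5 ('f'): window [0,5] length 6 -- new best
  Position 6 ('c'): repeat (last at 1), move window start to 2
  Position 6 ('c'): window [2,6] length 5
  Position 7 ('d'): window [2,7] length 6
  Position 8 ('g'): window [2,8] length 7 -- new best
Longest substring with no repeats: "beafcdg" with length 7

7


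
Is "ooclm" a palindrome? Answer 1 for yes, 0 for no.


Input: ooclm
Reversed: mlcoo
  Compare pos 0 ('o') with pos 4 ('m'): MISMATCH
  Compare pos 1 ('o') with pos 3 ('l'): MISMATCH
Result: not a palindrome

0


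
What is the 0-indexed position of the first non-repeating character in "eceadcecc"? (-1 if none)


Input: eceadcecc
Character frequencies:
  'a': 1
  'c': 4
  'd': 1
  'e': 3
Scanning left to right for freq == 1:
  Position 0 ('e'): freq=3, skip
  Position 1 ('c'): freq=4, skip
  Position 2 ('e'): freq=3, skip
  Position 3 ('a'): unique! => answer = 3

3


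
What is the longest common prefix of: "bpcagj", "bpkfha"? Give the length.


Words: bpcagj, bpkfha
  Position 0: all 'b' => match
  Position 1: all 'p' => match
  Position 2: ('c', 'k') => mismatch, stop
LCP = "bp" (length 2)

2


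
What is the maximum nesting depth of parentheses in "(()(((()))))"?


Input: "(()(((()))))"
Tracking depth:
  Position 0 '(': depth becomes 1
  Position 1 '(': depth becomes 2
  Position 2 ')': depth becomes 1
  Position 3 '(': depth becomes 2
  Position 4 '(': depth becomes 3
  Position 5 '(': depth becomes 4
  Position 6 '(': depth becomes 5
  Position 7 ')': depth becomes 4
  Position 8 ')': depth becomes 3
  Position 9 ')': depth becomes 2
  Position 10 ')': depth becomes 1
  Position 11 ')': depth becomes 0
Maximum depth reached: 5

5


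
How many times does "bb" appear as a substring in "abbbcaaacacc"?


Searching for "bb" in "abbbcaaacacc"
Scanning each position:
  Position 0: "ab" => no
  Position 1: "bb" => MATCH
  Position 2: "bb" => MATCH
  Position 3: "bc" => no
  Position 4: "ca" => no
  Position 5: "aa" => no
  Position 6: "aa" => no
  Position 7: "ac" => no
  Position 8: "ca" => no
  Position 9: "ac" => no
  Position 10: "cc" => no
Total occurrences: 2

2


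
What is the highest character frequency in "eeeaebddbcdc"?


Input: eeeaebddbcdc
Character counts:
  'a': 1
  'b': 2
  'c': 2
  'd': 3
  'e': 4
Maximum frequency: 4

4


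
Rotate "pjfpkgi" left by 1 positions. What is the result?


Input: "pjfpkgi", rotate left by 1
First 1 characters: "p"
Remaining characters: "jfpkgi"
Concatenate remaining + first: "jfpkgi" + "p" = "jfpkgip"

jfpkgip


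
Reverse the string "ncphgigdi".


Input: ncphgigdi
Reading characters right to left:
  Position 8: 'i'
  Position 7: 'd'
  Position 6: 'g'
  Position 5: 'i'
  Position 4: 'g'
  Position 3: 'h'
  Position 2: 'p'
  Position 1: 'c'
  Position 0: 'n'
Reversed: idgighpcn

idgighpcn


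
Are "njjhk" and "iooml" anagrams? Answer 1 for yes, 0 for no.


Strings: "njjhk", "iooml"
Sorted first:  hjjkn
Sorted second: ilmoo
Differ at position 0: 'h' vs 'i' => not anagrams

0


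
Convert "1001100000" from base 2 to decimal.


Input: "1001100000" in base 2
Positional expansion:
  Digit '1' (value 1) x 2^9 = 512
  Digit '0' (value 0) x 2^8 = 0
  Digit '0' (value 0) x 2^7 = 0
  Digit '1' (value 1) x 2^6 = 64
  Digit '1' (value 1) x 2^5 = 32
  Digit '0' (value 0) x 2^4 = 0
  Digit '0' (value 0) x 2^3 = 0
  Digit '0' (value 0) x 2^2 = 0
  Digit '0' (value 0) x 2^1 = 0
  Digit '0' (value 0) x 2^0 = 0
Sum = 608

608


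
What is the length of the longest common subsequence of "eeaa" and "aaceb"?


LCS of "eeaa" and "aaceb"
DP table:
           a    a    c    e    b
      0    0    0    0    0    0
  e   0    0    0    0    1    1
  e   0    0    0    0    1    1
  a   0    1    1    1    1    1
  a   0    1    2    2    2    2
LCS length = dp[4][5] = 2

2


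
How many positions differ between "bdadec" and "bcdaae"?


Comparing "bdadec" and "bcdaae" position by position:
  Position 0: 'b' vs 'b' => same
  Position 1: 'd' vs 'c' => DIFFER
  Position 2: 'a' vs 'd' => DIFFER
  Position 3: 'd' vs 'a' => DIFFER
  Position 4: 'e' vs 'a' => DIFFER
  Position 5: 'c' vs 'e' => DIFFER
Positions that differ: 5

5


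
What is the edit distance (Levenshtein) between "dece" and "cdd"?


Computing edit distance: "dece" -> "cdd"
DP table:
           c    d    d
      0    1    2    3
  d   1    1    1    2
  e   2    2    2    2
  c   3    2    3    3
  e   4    3    3    4
Edit distance = dp[4][3] = 4

4


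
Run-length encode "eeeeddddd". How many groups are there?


Input: eeeeddddd
Scanning for consecutive runs:
  Group 1: 'e' x 4 (positions 0-3)
  Group 2: 'd' x 5 (positions 4-8)
Total groups: 2

2


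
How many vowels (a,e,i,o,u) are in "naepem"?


Input: naepem
Checking each character:
  'n' at position 0: consonant
  'a' at position 1: vowel (running total: 1)
  'e' at position 2: vowel (running total: 2)
  'p' at position 3: consonant
  'e' at position 4: vowel (running total: 3)
  'm' at position 5: consonant
Total vowels: 3

3


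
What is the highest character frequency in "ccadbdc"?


Input: ccadbdc
Character counts:
  'a': 1
  'b': 1
  'c': 3
  'd': 2
Maximum frequency: 3

3


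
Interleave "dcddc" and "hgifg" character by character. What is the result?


Interleaving "dcddc" and "hgifg":
  Position 0: 'd' from first, 'h' from second => "dh"
  Position 1: 'c' from first, 'g' from second => "cg"
  Position 2: 'd' from first, 'i' from second => "di"
  Position 3: 'd' from first, 'f' from second => "df"
  Position 4: 'c' from first, 'g' from second => "cg"
Result: dhcgdidfcg

dhcgdidfcg


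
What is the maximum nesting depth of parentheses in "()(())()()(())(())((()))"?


Input: "()(())()()(())(())((()))"
Tracking depth:
  Position 0 '(': depth becomes 1
  Position 1 ')': depth becomes 0
  Position 2 '(': depth becomes 1
  Position 3 '(': depth becomes 2
  Position 4 ')': depth becomes 1
  Position 5 ')': depth becomes 0
  Position 6 '(': depth becomes 1
  Position 7 ')': depth becomes 0
  Position 8 '(': depth becomes 1
  Position 9 ')': depth becomes 0
  Position 10 '(': depth becomes 1
  Position 11 '(': depth becomes 2
  Position 12 ')': depth becomes 1
  Position 13 ')': depth becomes 0
  Position 14 '(': depth becomes 1
  Position 15 '(': depth becomes 2
  Position 16 ')': depth becomes 1
  Position 17 ')': depth becomes 0
  Position 18 '(': depth becomes 1
  Position 19 '(': depth becomes 2
  Position 20 '(': depth becomes 3
  Position 21 ')': depth becomes 2
  Position 22 ')': depth becomes 1
  Position 23 ')': depth becomes 0
Maximum depth reached: 3

3


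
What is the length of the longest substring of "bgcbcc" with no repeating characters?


Input: "bgcbcc"
Sliding window (track last position of each char):
  Position 0 ('b'): window [0,0] length 1 -- new best
  Position 1 ('g'): window [0,1] length 2 -- new best
  Position 2 ('c'): window [0,2] length 3 -- new best
  Position 3 ('b'): repeat (last at 0), move window start to 1
  Position 3 ('b'): window [1,3] length 3
  Position 4 ('c'): repeat (last at 2), move window start to 3
  Position 4 ('c'): window [3,4] length 2
  Position 5 ('c'): repeat (last at 4), move window start to 5
  Position 5 ('c'): window [5,5] length 1
Longest substring with no repeats: "bgc" with length 3

3


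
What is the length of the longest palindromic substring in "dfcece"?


Input: "dfcece"
Checking substrings for palindromes:
  [2:5] "cec" (len 3) => palindrome
  [3:6] "ece" (len 3) => palindrome
Longest palindromic substring: "cec" with length 3

3


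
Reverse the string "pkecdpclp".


Input: pkecdpclp
Reading characters right to left:
  Position 8: 'p'
  Position 7: 'l'
  Position 6: 'c'
  Position 5: 'p'
  Position 4: 'd'
  Position 3: 'c'
  Position 2: 'e'
  Position 1: 'k'
  Position 0: 'p'
Reversed: plcpdcekp

plcpdcekp


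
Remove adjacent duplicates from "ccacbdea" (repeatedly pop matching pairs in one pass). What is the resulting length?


Input: ccacbdea
Stack-based adjacent duplicate removal:
  Read 'c': push. Stack: c
  Read 'c': matches stack top 'c' => pop. Stack: (empty)
  Read 'a': push. Stack: a
  Read 'c': push. Stack: ac
  Read 'b': push. Stack: acb
  Read 'd': push. Stack: acbd
  Read 'e': push. Stack: acbde
  Read 'a': push. Stack: acbdea
Final stack: "acbdea" (length 6)

6


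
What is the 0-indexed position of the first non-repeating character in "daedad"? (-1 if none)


Input: daedad
Character frequencies:
  'a': 2
  'd': 3
  'e': 1
Scanning left to right for freq == 1:
  Position 0 ('d'): freq=3, skip
  Position 1 ('a'): freq=2, skip
  Position 2 ('e'): unique! => answer = 2

2


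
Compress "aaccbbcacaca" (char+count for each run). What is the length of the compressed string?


Input: aaccbbcacaca
Runs:
  'a' x 2 => "a2"
  'c' x 2 => "c2"
  'b' x 2 => "b2"
  'c' x 1 => "c1"
  'a' x 1 => "a1"
  'c' x 1 => "c1"
  'a' x 1 => "a1"
  'c' x 1 => "c1"
  'a' x 1 => "a1"
Compressed: "a2c2b2c1a1c1a1c1a1"
Compressed length: 18

18


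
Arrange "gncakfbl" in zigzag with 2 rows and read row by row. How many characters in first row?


Zigzag "gncakfbl" into 2 rows:
Placing characters:
  'g' => row 0
  'n' => row 1
  'c' => row 0
  'a' => row 1
  'k' => row 0
  'f' => row 1
  'b' => row 0
  'l' => row 1
Rows:
  Row 0: "gckb"
  Row 1: "nafl"
First row length: 4

4


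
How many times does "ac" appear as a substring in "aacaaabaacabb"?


Searching for "ac" in "aacaaabaacabb"
Scanning each position:
  Position 0: "aa" => no
  Position 1: "ac" => MATCH
  Position 2: "ca" => no
  Position 3: "aa" => no
  Position 4: "aa" => no
  Position 5: "ab" => no
  Position 6: "ba" => no
  Position 7: "aa" => no
  Position 8: "ac" => MATCH
  Position 9: "ca" => no
  Position 10: "ab" => no
  Position 11: "bb" => no
Total occurrences: 2

2


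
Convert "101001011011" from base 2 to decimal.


Input: "101001011011" in base 2
Positional expansion:
  Digit '1' (value 1) x 2^11 = 2048
  Digit '0' (value 0) x 2^10 = 0
  Digit '1' (value 1) x 2^9 = 512
  Digit '0' (value 0) x 2^8 = 0
  Digit '0' (value 0) x 2^7 = 0
  Digit '1' (value 1) x 2^6 = 64
  Digit '0' (value 0) x 2^5 = 0
  Digit '1' (value 1) x 2^4 = 16
  Digit '1' (value 1) x 2^3 = 8
  Digit '0' (value 0) x 2^2 = 0
  Digit '1' (value 1) x 2^1 = 2
  Digit '1' (value 1) x 2^0 = 1
Sum = 2651

2651


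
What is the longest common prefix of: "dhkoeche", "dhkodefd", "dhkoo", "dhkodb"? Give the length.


Words: dhkoeche, dhkodefd, dhkoo, dhkodb
  Position 0: all 'd' => match
  Position 1: all 'h' => match
  Position 2: all 'k' => match
  Position 3: all 'o' => match
  Position 4: ('e', 'd', 'o', 'd') => mismatch, stop
LCP = "dhko" (length 4)

4


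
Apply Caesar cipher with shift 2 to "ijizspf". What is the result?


Caesar cipher: shift "ijizspf" by 2
  'i' (pos 8) + 2 = pos 10 = 'k'
  'j' (pos 9) + 2 = pos 11 = 'l'
  'i' (pos 8) + 2 = pos 10 = 'k'
  'z' (pos 25) + 2 = pos 1 = 'b'
  's' (pos 18) + 2 = pos 20 = 'u'
  'p' (pos 15) + 2 = pos 17 = 'r'
  'f' (pos 5) + 2 = pos 7 = 'h'
Result: klkburh

klkburh


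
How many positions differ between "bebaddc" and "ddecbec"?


Comparing "bebaddc" and "ddecbec" position by position:
  Position 0: 'b' vs 'd' => DIFFER
  Position 1: 'e' vs 'd' => DIFFER
  Position 2: 'b' vs 'e' => DIFFER
  Position 3: 'a' vs 'c' => DIFFER
  Position 4: 'd' vs 'b' => DIFFER
  Position 5: 'd' vs 'e' => DIFFER
  Position 6: 'c' vs 'c' => same
Positions that differ: 6

6


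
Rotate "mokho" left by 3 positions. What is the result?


Input: "mokho", rotate left by 3
First 3 characters: "mok"
Remaining characters: "ho"
Concatenate remaining + first: "ho" + "mok" = "homok"

homok


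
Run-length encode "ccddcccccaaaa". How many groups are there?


Input: ccddcccccaaaa
Scanning for consecutive runs:
  Group 1: 'c' x 2 (positions 0-1)
  Group 2: 'd' x 2 (positions 2-3)
  Group 3: 'c' x 5 (positions 4-8)
  Group 4: 'a' x 4 (positions 9-12)
Total groups: 4

4


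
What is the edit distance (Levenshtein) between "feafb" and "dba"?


Computing edit distance: "feafb" -> "dba"
DP table:
           d    b    a
      0    1    2    3
  f   1    1    2    3
  e   2    2    2    3
  a   3    3    3    2
  f   4    4    4    3
  b   5    5    4    4
Edit distance = dp[5][3] = 4

4


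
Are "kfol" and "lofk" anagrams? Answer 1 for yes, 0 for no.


Strings: "kfol", "lofk"
Sorted first:  fklo
Sorted second: fklo
Sorted forms match => anagrams

1


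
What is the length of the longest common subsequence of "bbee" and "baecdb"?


LCS of "bbee" and "baecdb"
DP table:
           b    a    e    c    d    b
      0    0    0    0    0    0    0
  b   0    1    1    1    1    1    1
  b   0    1    1    1    1    1    2
  e   0    1    1    2    2    2    2
  e   0    1    1    2    2    2    2
LCS length = dp[4][6] = 2

2


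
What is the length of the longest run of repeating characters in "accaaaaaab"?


Input: "accaaaaaab"
Scanning for longest run:
  Position 1 ('c'): new char, reset run to 1
  Position 2 ('c'): continues run of 'c', length=2
  Position 3 ('a'): new char, reset run to 1
  Position 4 ('a'): continues run of 'a', length=2
  Position 5 ('a'): continues run of 'a', length=3
  Position 6 ('a'): continues run of 'a', length=4
  Position 7 ('a'): continues run of 'a', length=5
  Position 8 ('a'): continues run of 'a', length=6
  Position 9 ('b'): new char, reset run to 1
Longest run: 'a' with length 6

6


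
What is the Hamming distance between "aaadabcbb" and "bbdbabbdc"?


Comparing "aaadabcbb" and "bbdbabbdc" position by position:
  Position 0: 'a' vs 'b' => differ
  Position 1: 'a' vs 'b' => differ
  Position 2: 'a' vs 'd' => differ
  Position 3: 'd' vs 'b' => differ
  Position 4: 'a' vs 'a' => same
  Position 5: 'b' vs 'b' => same
  Position 6: 'c' vs 'b' => differ
  Position 7: 'b' vs 'd' => differ
  Position 8: 'b' vs 'c' => differ
Total differences (Hamming distance): 7

7


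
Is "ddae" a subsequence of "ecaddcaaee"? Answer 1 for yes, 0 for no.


Check if "ddae" is a subsequence of "ecaddcaaee"
Greedy scan:
  Position 0 ('e'): no match needed
  Position 1 ('c'): no match needed
  Position 2 ('a'): no match needed
  Position 3 ('d'): matches sub[0] = 'd'
  Position 4 ('d'): matches sub[1] = 'd'
  Position 5 ('c'): no match needed
  Position 6 ('a'): matches sub[2] = 'a'
  Position 7 ('a'): no match needed
  Position 8 ('e'): matches sub[3] = 'e'
  Position 9 ('e'): no match needed
All 4 characters matched => is a subsequence

1


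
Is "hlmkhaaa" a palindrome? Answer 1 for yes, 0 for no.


Input: hlmkhaaa
Reversed: aaahkmlh
  Compare pos 0 ('h') with pos 7 ('a'): MISMATCH
  Compare pos 1 ('l') with pos 6 ('a'): MISMATCH
  Compare pos 2 ('m') with pos 5 ('a'): MISMATCH
  Compare pos 3 ('k') with pos 4 ('h'): MISMATCH
Result: not a palindrome

0


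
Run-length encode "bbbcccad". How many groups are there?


Input: bbbcccad
Scanning for consecutive runs:
  Group 1: 'b' x 3 (positions 0-2)
  Group 2: 'c' x 3 (positions 3-5)
  Group 3: 'a' x 1 (positions 6-6)
  Group 4: 'd' x 1 (positions 7-7)
Total groups: 4

4


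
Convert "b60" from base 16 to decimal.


Input: "b60" in base 16
Positional expansion:
  Digit 'b' (value 11) x 16^2 = 2816
  Digit '6' (value 6) x 16^1 = 96
  Digit '0' (value 0) x 16^0 = 0
Sum = 2912

2912


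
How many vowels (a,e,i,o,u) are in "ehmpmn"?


Input: ehmpmn
Checking each character:
  'e' at position 0: vowel (running total: 1)
  'h' at position 1: consonant
  'm' at position 2: consonant
  'p' at position 3: consonant
  'm' at position 4: consonant
  'n' at position 5: consonant
Total vowels: 1

1


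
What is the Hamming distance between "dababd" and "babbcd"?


Comparing "dababd" and "babbcd" position by position:
  Position 0: 'd' vs 'b' => differ
  Position 1: 'a' vs 'a' => same
  Position 2: 'b' vs 'b' => same
  Position 3: 'a' vs 'b' => differ
  Position 4: 'b' vs 'c' => differ
  Position 5: 'd' vs 'd' => same
Total differences (Hamming distance): 3

3


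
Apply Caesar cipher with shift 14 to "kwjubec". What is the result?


Caesar cipher: shift "kwjubec" by 14
  'k' (pos 10) + 14 = pos 24 = 'y'
  'w' (pos 22) + 14 = pos 10 = 'k'
  'j' (pos 9) + 14 = pos 23 = 'x'
  'u' (pos 20) + 14 = pos 8 = 'i'
  'b' (pos 1) + 14 = pos 15 = 'p'
  'e' (pos 4) + 14 = pos 18 = 's'
  'c' (pos 2) + 14 = pos 16 = 'q'
Result: ykxipsq

ykxipsq


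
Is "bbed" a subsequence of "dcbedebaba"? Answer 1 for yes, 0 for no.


Check if "bbed" is a subsequence of "dcbedebaba"
Greedy scan:
  Position 0 ('d'): no match needed
  Position 1 ('c'): no match needed
  Position 2 ('b'): matches sub[0] = 'b'
  Position 3 ('e'): no match needed
  Position 4 ('d'): no match needed
  Position 5 ('e'): no match needed
  Position 6 ('b'): matches sub[1] = 'b'
  Position 7 ('a'): no match needed
  Position 8 ('b'): no match needed
  Position 9 ('a'): no match needed
Only matched 2/4 characters => not a subsequence

0


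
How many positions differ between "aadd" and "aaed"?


Comparing "aadd" and "aaed" position by position:
  Position 0: 'a' vs 'a' => same
  Position 1: 'a' vs 'a' => same
  Position 2: 'd' vs 'e' => DIFFER
  Position 3: 'd' vs 'd' => same
Positions that differ: 1

1


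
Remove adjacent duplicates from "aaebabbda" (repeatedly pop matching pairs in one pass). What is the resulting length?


Input: aaebabbda
Stack-based adjacent duplicate removal:
  Read 'a': push. Stack: a
  Read 'a': matches stack top 'a' => pop. Stack: (empty)
  Read 'e': push. Stack: e
  Read 'b': push. Stack: eb
  Read 'a': push. Stack: eba
  Read 'b': push. Stack: ebab
  Read 'b': matches stack top 'b' => pop. Stack: eba
  Read 'd': push. Stack: ebad
  Read 'a': push. Stack: ebada
Final stack: "ebada" (length 5)

5


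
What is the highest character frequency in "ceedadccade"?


Input: ceedadccade
Character counts:
  'a': 2
  'c': 3
  'd': 3
  'e': 3
Maximum frequency: 3

3


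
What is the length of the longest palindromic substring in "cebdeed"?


Input: "cebdeed"
Checking substrings for palindromes:
  [3:7] "deed" (len 4) => palindrome
  [4:6] "ee" (len 2) => palindrome
Longest palindromic substring: "deed" with length 4

4


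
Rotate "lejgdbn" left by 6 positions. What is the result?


Input: "lejgdbn", rotate left by 6
First 6 characters: "lejgdb"
Remaining characters: "n"
Concatenate remaining + first: "n" + "lejgdb" = "nlejgdb"

nlejgdb


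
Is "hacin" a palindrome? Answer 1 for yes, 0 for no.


Input: hacin
Reversed: nicah
  Compare pos 0 ('h') with pos 4 ('n'): MISMATCH
  Compare pos 1 ('a') with pos 3 ('i'): MISMATCH
Result: not a palindrome

0


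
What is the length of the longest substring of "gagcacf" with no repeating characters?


Input: "gagcacf"
Sliding window (track last position of each char):
  Position 0 ('g'): window [0,0] length 1 -- new best
  Position 1 ('a'): window [0,1] length 2 -- new best
  Position 2 ('g'): repeat (last at 0), move window start to 1
  Position 2 ('g'): window [1,2] length 2
  Position 3 ('c'): window [1,3] length 3 -- new best
  Position 4 ('a'): repeat (last at 1), move window start to 2
  Position 4 ('a'): window [2,4] length 3
  Position 5 ('c'): repeat (last at 3), move window start to 4
  Position 5 ('c'): window [4,5] length 2
  Position 6 ('f'): window [4,6] length 3
Longest substring with no repeats: "agc" with length 3

3


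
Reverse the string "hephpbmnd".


Input: hephpbmnd
Reading characters right to left:
  Position 8: 'd'
  Position 7: 'n'
  Position 6: 'm'
  Position 5: 'b'
  Position 4: 'p'
  Position 3: 'h'
  Position 2: 'p'
  Position 1: 'e'
  Position 0: 'h'
Reversed: dnmbphpeh

dnmbphpeh


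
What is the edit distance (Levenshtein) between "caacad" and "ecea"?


Computing edit distance: "caacad" -> "ecea"
DP table:
           e    c    e    a
      0    1    2    3    4
  c   1    1    1    2    3
  a   2    2    2    2    2
  a   3    3    3    3    2
  c   4    4    3    4    3
  a   5    5    4    4    4
  d   6    6    5    5    5
Edit distance = dp[6][4] = 5

5


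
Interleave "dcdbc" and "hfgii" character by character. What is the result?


Interleaving "dcdbc" and "hfgii":
  Position 0: 'd' from first, 'h' from second => "dh"
  Position 1: 'c' from first, 'f' from second => "cf"
  Position 2: 'd' from first, 'g' from second => "dg"
  Position 3: 'b' from first, 'i' from second => "bi"
  Position 4: 'c' from first, 'i' from second => "ci"
Result: dhcfdgbici

dhcfdgbici


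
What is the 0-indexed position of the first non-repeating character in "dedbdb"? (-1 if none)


Input: dedbdb
Character frequencies:
  'b': 2
  'd': 3
  'e': 1
Scanning left to right for freq == 1:
  Position 0 ('d'): freq=3, skip
  Position 1 ('e'): unique! => answer = 1

1


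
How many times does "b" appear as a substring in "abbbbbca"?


Searching for "b" in "abbbbbca"
Scanning each position:
  Position 0: "a" => no
  Position 1: "b" => MATCH
  Position 2: "b" => MATCH
  Position 3: "b" => MATCH
  Position 4: "b" => MATCH
  Position 5: "b" => MATCH
  Position 6: "c" => no
  Position 7: "a" => no
Total occurrences: 5

5


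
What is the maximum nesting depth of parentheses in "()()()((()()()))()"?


Input: "()()()((()()()))()"
Tracking depth:
  Position 0 '(': depth becomes 1
  Position 1 ')': depth becomes 0
  Position 2 '(': depth becomes 1
  Position 3 ')': depth becomes 0
  Position 4 '(': depth becomes 1
  Position 5 ')': depth becomes 0
  Position 6 '(': depth becomes 1
  Position 7 '(': depth becomes 2
  Position 8 '(': depth becomes 3
  Position 9 ')': depth becomes 2
  Position 10 '(': depth becomes 3
  Position 11 ')': depth becomes 2
  Position 12 '(': depth becomes 3
  Position 13 ')': depth becomes 2
  Position 14 ')': depth becomes 1
  Position 15 ')': depth becomes 0
  Position 16 '(': depth becomes 1
  Position 17 ')': depth becomes 0
Maximum depth reached: 3

3


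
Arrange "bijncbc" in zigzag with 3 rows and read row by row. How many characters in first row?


Zigzag "bijncbc" into 3 rows:
Placing characters:
  'b' => row 0
  'i' => row 1
  'j' => row 2
  'n' => row 1
  'c' => row 0
  'b' => row 1
  'c' => row 2
Rows:
  Row 0: "bc"
  Row 1: "inb"
  Row 2: "jc"
First row length: 2

2


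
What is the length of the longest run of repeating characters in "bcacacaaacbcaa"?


Input: "bcacacaaacbcaa"
Scanning for longest run:
  Position 1 ('c'): new char, reset run to 1
  Position 2 ('a'): new char, reset run to 1
  Position 3 ('c'): new char, reset run to 1
  Position 4 ('a'): new char, reset run to 1
  Position 5 ('c'): new char, reset run to 1
  Position 6 ('a'): new char, reset run to 1
  Position 7 ('a'): continues run of 'a', length=2
  Position 8 ('a'): continues run of 'a', length=3
  Position 9 ('c'): new char, reset run to 1
  Position 10 ('b'): new char, reset run to 1
  Position 11 ('c'): new char, reset run to 1
  Position 12 ('a'): new char, reset run to 1
  Position 13 ('a'): continues run of 'a', length=2
Longest run: 'a' with length 3

3


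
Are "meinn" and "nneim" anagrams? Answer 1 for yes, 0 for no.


Strings: "meinn", "nneim"
Sorted first:  eimnn
Sorted second: eimnn
Sorted forms match => anagrams

1


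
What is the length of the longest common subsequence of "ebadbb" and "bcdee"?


LCS of "ebadbb" and "bcdee"
DP table:
           b    c    d    e    e
      0    0    0    0    0    0
  e   0    0    0    0    1    1
  b   0    1    1    1    1    1
  a   0    1    1    1    1    1
  d   0    1    1    2    2    2
  b   0    1    1    2    2    2
  b   0    1    1    2    2    2
LCS length = dp[6][5] = 2

2


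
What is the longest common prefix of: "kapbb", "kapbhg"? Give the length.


Words: kapbb, kapbhg
  Position 0: all 'k' => match
  Position 1: all 'a' => match
  Position 2: all 'p' => match
  Position 3: all 'b' => match
  Position 4: ('b', 'h') => mismatch, stop
LCP = "kapb" (length 4)

4


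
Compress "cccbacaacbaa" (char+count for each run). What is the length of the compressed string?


Input: cccbacaacbaa
Runs:
  'c' x 3 => "c3"
  'b' x 1 => "b1"
  'a' x 1 => "a1"
  'c' x 1 => "c1"
  'a' x 2 => "a2"
  'c' x 1 => "c1"
  'b' x 1 => "b1"
  'a' x 2 => "a2"
Compressed: "c3b1a1c1a2c1b1a2"
Compressed length: 16

16


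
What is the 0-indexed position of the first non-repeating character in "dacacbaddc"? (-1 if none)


Input: dacacbaddc
Character frequencies:
  'a': 3
  'b': 1
  'c': 3
  'd': 3
Scanning left to right for freq == 1:
  Position 0 ('d'): freq=3, skip
  Position 1 ('a'): freq=3, skip
  Position 2 ('c'): freq=3, skip
  Position 3 ('a'): freq=3, skip
  Position 4 ('c'): freq=3, skip
  Position 5 ('b'): unique! => answer = 5

5


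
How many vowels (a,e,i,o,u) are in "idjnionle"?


Input: idjnionle
Checking each character:
  'i' at position 0: vowel (running total: 1)
  'd' at position 1: consonant
  'j' at position 2: consonant
  'n' at position 3: consonant
  'i' at position 4: vowel (running total: 2)
  'o' at position 5: vowel (running total: 3)
  'n' at position 6: consonant
  'l' at position 7: consonant
  'e' at position 8: vowel (running total: 4)
Total vowels: 4

4


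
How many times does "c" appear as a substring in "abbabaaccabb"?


Searching for "c" in "abbabaaccabb"
Scanning each position:
  Position 0: "a" => no
  Position 1: "b" => no
  Position 2: "b" => no
  Position 3: "a" => no
  Position 4: "b" => no
  Position 5: "a" => no
  Position 6: "a" => no
  Position 7: "c" => MATCH
  Position 8: "c" => MATCH
  Position 9: "a" => no
  Position 10: "b" => no
  Position 11: "b" => no
Total occurrences: 2

2
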